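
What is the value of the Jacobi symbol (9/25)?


Compute (9/25) via quadratic reciprocity:
  reciprocity: (9/25) -> +(25/9)
  reduce: (7/9)
  reciprocity: (7/9) -> +(9/7)
  reduce: (2/7)
  pull out 2: (2/7) = +1  (since 7 mod 8 = 7)
  (1/7) = 1
Product of signs = 1

1


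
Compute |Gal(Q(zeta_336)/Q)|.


|Gal(Q(zeta_336)/Q)| = phi(336)
= 96

96


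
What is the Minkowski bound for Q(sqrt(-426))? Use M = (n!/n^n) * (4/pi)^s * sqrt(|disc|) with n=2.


d = -426, d mod 4 = 2, so disc(K) = 4d = -1704; |disc(K)| = 1704
Imaginary quadratic field, so n = 2, s = r2 = 1, r1 = 0
M = (n!/n^n) * (4/pi)^s * sqrt(|disc(K)|) = (2!/2^2) * (4/pi)^1 * sqrt(1704)
= 0.5 * 1.273240 * 41.279535
= 26.2794

26.2794


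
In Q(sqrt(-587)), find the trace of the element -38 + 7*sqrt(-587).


Tr(a + b*sqrt(d)) = (a + b*sqrt(d)) + (a - b*sqrt(d)) = 2a
= 2 * (-38)
= -76

-76


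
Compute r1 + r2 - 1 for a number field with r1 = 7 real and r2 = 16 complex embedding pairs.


By Dirichlet's unit theorem:
rank = r1 + r2 - 1
= 7 + 16 - 1
= 22

22


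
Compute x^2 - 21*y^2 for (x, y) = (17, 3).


x^2 - d*y^2
= 17^2 - 21*3^2
= 289 - 189
= 100

100


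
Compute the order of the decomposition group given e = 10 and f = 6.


|D_P| = e * f
= 10 * 6
= 60

60


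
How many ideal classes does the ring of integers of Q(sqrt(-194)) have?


K = Q(sqrt(-194)). d mod 4 = 2, so D = disc(K) = 4d = -776
h(K) equals the number of primitive reduced positive-definite forms (a, b, c) = a*x^2 + b*x*y + c*y^2 with b^2 - 4ac = D,
where reduced means |b| <= a <= c, with b >= 0 whenever |b| = a or a = c, and primitive means gcd(a, b, c) = 1.
Reduced forces 3a^2 <= |D| = 776, so 1 <= a <= 16; b must have the parity of D, and c = (b^2 - D)/(4a) must be an integer >= a.
Enumerate a = 1..16, b in [-a, a]:
  a=1: (1, 0, 194)  [1]
  a=2: (2, 0, 97)  [1]
  a=3: (3, -2, 65), (3, 2, 65)  [2]
  a=4: none
  a=5: (5, -2, 39), (5, 2, 39)  [2]
  a=6: (6, -4, 33), (6, 4, 33)  [2]
  a=7: (7, -6, 29), (7, 6, 29)  [2]
  a=8: none
  a=9: (9, -4, 22), (9, 4, 22)  [2]
  a=10: (10, -8, 21), (10, 8, 21)  [2]
  a=11: (11, -4, 18), (11, 4, 18)  [2]
  a=12: none
  a=13: (13, -2, 15), (13, 2, 15)  [2]
  a=14: (14, -8, 15), (14, 8, 15)  [2]
  a=15..16: none
Total reduced forms: 1 + 1 + 2 + 2 + 2 + 2 + 2 + 2 + 2 + 2 + 2 = 20
h = 20

20


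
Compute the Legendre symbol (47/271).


p = 271 is prime, so compute (47/271) with the reciprocity algorithm (Jacobi-symbol steps: pull out 2s via (2/n), flip via reciprocity, reduce):
  reciprocity: (47/271) -> -(271/47)
  reduce: (36/47)
  pull out 2: (2/47) = +1  (since 47 mod 8 = 7)
  pull out 2: (2/47) = +1  (since 47 mod 8 = 7)
  reciprocity: (9/47) -> +(47/9)
  reduce: (2/9)
  pull out 2: (2/9) = +1  (since 9 mod 8 = 1)
  (1/9) = 1
Product of signs = -1
(47/271) = -1

-1


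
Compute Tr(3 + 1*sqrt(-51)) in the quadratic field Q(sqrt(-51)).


Tr(a + b*sqrt(d)) = (a + b*sqrt(d)) + (a - b*sqrt(d)) = 2a
= 2 * (3)
= 6

6


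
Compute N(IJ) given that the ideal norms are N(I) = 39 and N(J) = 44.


N(IJ) = N(I) * N(J)
= 39 * 44
= 1716

1716


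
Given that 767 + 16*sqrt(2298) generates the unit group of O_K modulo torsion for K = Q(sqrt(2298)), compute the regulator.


epsilon = 767 + 16*sqrt(2298)
= 1533.9993
R = ln(1533.9993)
= 7.3356

7.3356


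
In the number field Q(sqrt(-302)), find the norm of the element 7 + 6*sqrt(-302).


N(a + b*sqrt(d)) = a^2 - d*b^2
= (7)^2 - (-302)*(6)^2
= 49 + 10872
= 10921

10921


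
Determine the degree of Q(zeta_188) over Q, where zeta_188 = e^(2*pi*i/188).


The degree equals Euler's totient phi(188).
188 = 2^2 * 47
phi(188) = 92

92


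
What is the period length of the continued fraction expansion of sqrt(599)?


Run the CF algorithm for sqrt(599).
a_0 = floor(sqrt(599)) = 24; set m_0=0, q_0=1.
Recurrence: m' = q*a - m,  q' = (d - m'^2)/q,  a' = floor((a_0 + m')/q').
  step 1: m=24, q=23, a=2
  step 2: m=22, q=5, a=9
  step 3: m=23, q=14, a=3
  step 4: m=19, q=17, a=2
  step 5: m=15, q=22, a=1
  step 6: m=7, q=25, a=1
  step 7: m=18, q=11, a=3
  step 8: m=15, q=34, a=1
  step 9: m=19, q=7, a=6
  step 10: m=23, q=10, a=4
  step 11: m=17, q=31, a=1
  step 12: m=14, q=13, a=2
  step 13: m=12, q=35, a=1
  step 14: m=23, q=2, a=23
  step 15: m=23, q=35, a=1
  step 16: m=12, q=13, a=2
  step 17: m=14, q=31, a=1
  step 18: m=17, q=10, a=4
  step 19: m=23, q=7, a=6
  step 20: m=19, q=34, a=1
  step 21: m=15, q=11, a=3
  step 22: m=18, q=25, a=1
  step 23: m=7, q=22, a=1
  step 24: m=15, q=17, a=2
  step 25: m=19, q=14, a=3
  step 26: m=23, q=5, a=9
  step 27: m=22, q=23, a=2
  step 28: m=24, q=1, a=48
a_28 = 2*a_0 = 48, so the period closes here.
sqrt(599) = [24; 2, 9, 3, 2, 1, 1, 3, 1, 6, 4, 1, 2, 1, 23, 1, 2, 1, 4, 6, 1, 3, 1, 1, 2, 3, 9, 2, 48]
Period length = 28

28


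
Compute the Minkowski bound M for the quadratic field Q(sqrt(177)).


d = 177, d mod 4 = 1, so disc(K) = d = 177; |disc(K)| = 177
Real quadratic field, so n = 2, s = r2 = 0, r1 = 2
M = (n!/n^n) * (4/pi)^s * sqrt(|disc(K)|) = (2!/2^2) * (4/pi)^0 * sqrt(177)
= 0.5 * 1.000000 * 13.304135
= 6.6521

6.6521


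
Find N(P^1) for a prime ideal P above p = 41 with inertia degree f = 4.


N(P^a) = p^(a*f)
= 41^(1*4)
= 41^4
= 2825761

2825761


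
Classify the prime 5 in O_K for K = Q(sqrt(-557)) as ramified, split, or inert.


K = Q(sqrt(-557)). Since d mod 4 = 3, disc(K) = -2228.
Check p | disc: -2228 mod 5 = 2.
p does not divide disc. Compute Legendre symbol (d/p):
3^((5-1)/2) mod 5 = -1
(d/p) = -1, so p is inert: (p) stays prime with e=1, f=2, g=1.
Therefore p is inert.

inert


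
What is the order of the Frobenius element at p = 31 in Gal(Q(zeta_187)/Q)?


The Frobenius at p in Gal(Q(zeta_n)/Q) = (Z/nZ)* is the class of p, so its order is ord_187(31), the smallest k >= 1 with 31^k = 1 mod 187.
n = 187 = 11 * 17, phi(187) = 160; the order divides phi(n).
Divisors of 160: 1, 2, 4, 5, 8, 10, 16, 20, 32, 40, 80, 160
Repeated squaring mod 187: 31^1 = 31, 31^2 = 26, 31^4 = 115, 31^8 = 135, 31^16 = 86, 31^32 = 103, 31^64 = 137, 31^128 = 69
Test divisors in increasing order:
  k=1: 31^1 = 31 mod 187
  k=2: 31^2 = 26 mod 187
  k=4: 31^4 = 115 mod 187
  k=5: 31^5 = 115 * 31 = 12 mod 187
  k=8: 31^8 = 135 mod 187
  k=10: 31^10 = 135 * 26 = 144 mod 187
  k=16: 31^16 = 86 mod 187
  k=20: 31^20 = 86 * 115 = 166 mod 187
  k=32: 31^32 = 103 mod 187
  k=40: 31^40 = 103 * 135 = 67 mod 187
  k=80: 31^80 = 137 * 86 = 1 mod 187  <- first divisor giving 1
Order = 80

80


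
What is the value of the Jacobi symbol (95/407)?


Compute (95/407) via quadratic reciprocity:
  reciprocity: (95/407) -> -(407/95)
  reduce: (27/95)
  reciprocity: (27/95) -> -(95/27)
  reduce: (14/27)
  pull out 2: (2/27) = -1  (since 27 mod 8 = 3)
  reciprocity: (7/27) -> -(27/7)
  reduce: (6/7)
  pull out 2: (2/7) = +1  (since 7 mod 8 = 7)
  reciprocity: (3/7) -> -(7/3)
  reduce: (1/3)
  (1/3) = 1
Product of signs = -1

-1


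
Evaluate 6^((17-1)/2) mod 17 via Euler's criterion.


p = 17 is prime and the exponent is (p-1)/2 = 8, so by Euler's criterion 6^8 = (6/17) = +1 or -1 mod 17.
Compute by square-and-multiply:
  8 = 8 (binary 1000)
  Repeated squaring mod 17: 6^1 = 6, 6^2 = 2, 6^4 = 4, 6^8 = 16
  6^8 = 16 mod 17
Result 16 = p - 1 = -1 mod 17: 6 is a quadratic non-residue mod 17. As a residue in [0, p-1] the value is 16.
6^8 mod 17 = 16

16


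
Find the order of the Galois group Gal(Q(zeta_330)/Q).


|Gal(Q(zeta_330)/Q)| = phi(330)
= 80

80


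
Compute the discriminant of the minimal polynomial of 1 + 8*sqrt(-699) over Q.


The element 1 + 8*sqrt(-699) has minimal polynomial:
x^2 - 2*x + 44737
Discriminant = (-2)^2 - 4*(44737)
= 4 - 178948
= -178944

-178944


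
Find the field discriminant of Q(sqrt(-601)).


For K = Q(sqrt(d)) with d squarefree: disc(K) = d if d = 1 mod 4, and disc(K) = 4d if d = 2 or 3 mod 4.
Here d = -601, and d mod 4 = 3.
d = 3 mod 4, not 1 (O_K = Z[sqrt(d)]), so disc(K) = 4d = 4 * (-601) = -2404

-2404


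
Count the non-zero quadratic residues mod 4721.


For prime p, the number of non-zero quadratic residues is (p-1)/2.
= (4721-1)/2
= 2360

2360


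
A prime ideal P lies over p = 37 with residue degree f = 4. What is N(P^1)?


N(P^a) = p^(a*f)
= 37^(1*4)
= 37^4
= 1874161

1874161


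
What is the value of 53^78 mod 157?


p = 157 is prime and the exponent is (p-1)/2 = 78, so by Euler's criterion 53^78 = (53/157) = +1 or -1 mod 157.
Compute by square-and-multiply:
  78 = 64 + 8 + 4 + 2 (binary 1001110)
  Repeated squaring mod 157: 53^1 = 53, 53^2 = 140, 53^4 = 132, 53^8 = 154, 53^16 = 9, 53^32 = 81, 53^64 = 124
  53^78 = 53^64 * 53^8 * 53^4 * 53^2 = 124 * 154 * 132 * 140 mod 157
    124 * 154 = 19096 = 99 mod 157
    99 * 132 = 13068 = 37 mod 157
    37 * 140 = 5180 = 156 mod 157
  53^78 = 156 mod 157
Result 156 = p - 1 = -1 mod 157: 53 is a quadratic non-residue mod 157. As a residue in [0, p-1] the value is 156.
53^78 mod 157 = 156

156


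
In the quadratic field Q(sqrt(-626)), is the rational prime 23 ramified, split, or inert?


K = Q(sqrt(-626)). Since d mod 4 = 2, disc(K) = -2504.
Check p | disc: -2504 mod 23 = 3.
p does not divide disc. Compute Legendre symbol (d/p):
18^((23-1)/2) mod 23 = 1
(d/p) = 1, so p splits: (p) = P*P' with e=1, f=1, g=2.
Therefore p is split.

split


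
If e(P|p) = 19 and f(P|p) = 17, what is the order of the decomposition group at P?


|D_P| = e * f
= 19 * 17
= 323

323


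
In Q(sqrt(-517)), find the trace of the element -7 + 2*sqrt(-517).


Tr(a + b*sqrt(d)) = (a + b*sqrt(d)) + (a - b*sqrt(d)) = 2a
= 2 * (-7)
= -14

-14


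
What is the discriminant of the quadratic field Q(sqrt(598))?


For K = Q(sqrt(d)) with d squarefree: disc(K) = d if d = 1 mod 4, and disc(K) = 4d if d = 2 or 3 mod 4.
Here d = 598, and d mod 4 = 2.
d = 2 mod 4, not 1 (O_K = Z[sqrt(d)]), so disc(K) = 4d = 4 * (598) = 2392

2392


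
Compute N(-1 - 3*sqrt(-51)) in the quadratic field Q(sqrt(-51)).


N(a + b*sqrt(d)) = a^2 - d*b^2
= (-1)^2 - (-51)*(-3)^2
= 1 + 459
= 460

460


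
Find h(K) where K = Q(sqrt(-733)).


K = Q(sqrt(-733)). d mod 4 = 3, so D = disc(K) = 4d = -2932
h(K) equals the number of primitive reduced positive-definite forms (a, b, c) = a*x^2 + b*x*y + c*y^2 with b^2 - 4ac = D,
where reduced means |b| <= a <= c, with b >= 0 whenever |b| = a or a = c, and primitive means gcd(a, b, c) = 1.
Reduced forces 3a^2 <= |D| = 2932, so 1 <= a <= 31; b must have the parity of D, and c = (b^2 - D)/(4a) must be an integer >= a.
Enumerate a = 1..31, b in [-a, a]:
  a=1: (1, 0, 733)  [1]
  a=2: (2, 2, 367)  [1]
  a=3..6: none
  a=7: (7, -6, 106), (7, 6, 106)  [2]
  a=8..10: none
  a=11: (11, -4, 67), (11, 4, 67)  [2]
  a=12..13: none
  a=14: (14, -6, 53), (14, 6, 53)  [2]
  a=15..16: none
  a=17: (17, -14, 46), (17, 14, 46)  [2]
  a=18..21: none
  a=22: (22, -18, 37), (22, 18, 37)  [2]
  a=23: (23, -14, 34), (23, 14, 34)  [2]
  a=24..31: none
Total reduced forms: 1 + 1 + 2 + 2 + 2 + 2 + 2 + 2 = 14
h = 14

14


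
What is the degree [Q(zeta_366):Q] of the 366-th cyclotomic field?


The degree equals Euler's totient phi(366).
366 = 2 * 3 * 61
phi(366) = 120

120


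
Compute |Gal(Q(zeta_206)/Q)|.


|Gal(Q(zeta_206)/Q)| = phi(206)
= 102

102


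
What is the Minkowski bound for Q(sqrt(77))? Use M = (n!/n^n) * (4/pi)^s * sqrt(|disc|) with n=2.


d = 77, d mod 4 = 1, so disc(K) = d = 77; |disc(K)| = 77
Real quadratic field, so n = 2, s = r2 = 0, r1 = 2
M = (n!/n^n) * (4/pi)^s * sqrt(|disc(K)|) = (2!/2^2) * (4/pi)^0 * sqrt(77)
= 0.5 * 1.000000 * 8.774964
= 4.3875

4.3875


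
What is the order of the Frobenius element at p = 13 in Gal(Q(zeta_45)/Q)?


The Frobenius at p in Gal(Q(zeta_n)/Q) = (Z/nZ)* is the class of p, so its order is ord_45(13), the smallest k >= 1 with 13^k = 1 mod 45.
n = 45 = 3^2 * 5, phi(45) = 24; the order divides phi(n).
Divisors of 24: 1, 2, 3, 4, 6, 8, 12, 24
Repeated squaring mod 45: 13^1 = 13, 13^2 = 34, 13^4 = 31, 13^8 = 16, 13^16 = 31
Test divisors in increasing order:
  k=1: 13^1 = 13 mod 45
  k=2: 13^2 = 34 mod 45
  k=3: 13^3 = 34 * 13 = 37 mod 45
  k=4: 13^4 = 31 mod 45
  k=6: 13^6 = 31 * 34 = 19 mod 45
  k=8: 13^8 = 16 mod 45
  k=12: 13^12 = 16 * 31 = 1 mod 45  <- first divisor giving 1
Order = 12

12


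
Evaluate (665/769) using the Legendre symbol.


p = 769 is prime, so compute (665/769) with the reciprocity algorithm (Jacobi-symbol steps: pull out 2s via (2/n), flip via reciprocity, reduce):
  reciprocity: (665/769) -> +(769/665)
  reduce: (104/665)
  pull out 2: (2/665) = +1  (since 665 mod 8 = 1)
  pull out 2: (2/665) = +1  (since 665 mod 8 = 1)
  pull out 2: (2/665) = +1  (since 665 mod 8 = 1)
  reciprocity: (13/665) -> +(665/13)
  reduce: (2/13)
  pull out 2: (2/13) = -1  (since 13 mod 8 = 5)
  (1/13) = 1
Product of signs = -1
(665/769) = -1

-1


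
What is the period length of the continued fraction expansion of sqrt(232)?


Run the CF algorithm for sqrt(232).
a_0 = floor(sqrt(232)) = 15; set m_0=0, q_0=1.
Recurrence: m' = q*a - m,  q' = (d - m'^2)/q,  a' = floor((a_0 + m')/q').
  step 1: m=15, q=7, a=4
  step 2: m=13, q=9, a=3
  step 3: m=14, q=4, a=7
  step 4: m=14, q=9, a=3
  step 5: m=13, q=7, a=4
  step 6: m=15, q=1, a=30
a_6 = 2*a_0 = 30, so the period closes here.
sqrt(232) = [15; 4, 3, 7, 3, 4, 30]
Period length = 6

6


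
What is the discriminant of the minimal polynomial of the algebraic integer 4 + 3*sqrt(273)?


The element 4 + 3*sqrt(273) has minimal polynomial:
x^2 - 8*x - 2441
Discriminant = (-8)^2 - 4*(-2441)
= 64 + 9764
= 9828

9828


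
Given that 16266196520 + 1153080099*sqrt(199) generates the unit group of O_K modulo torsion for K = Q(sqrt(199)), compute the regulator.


epsilon = 16266196520 + 1153080099*sqrt(199)
= 3.2532e+10
R = ln(3.2532e+10)
= 24.2055

24.2055


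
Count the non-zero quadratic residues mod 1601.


For prime p, the number of non-zero quadratic residues is (p-1)/2.
= (1601-1)/2
= 800

800


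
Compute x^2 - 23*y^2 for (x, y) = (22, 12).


x^2 - d*y^2
= 22^2 - 23*12^2
= 484 - 3312
= -2828

-2828


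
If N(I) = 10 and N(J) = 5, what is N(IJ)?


N(IJ) = N(I) * N(J)
= 10 * 5
= 50

50


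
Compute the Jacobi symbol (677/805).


Compute (677/805) via quadratic reciprocity:
  reciprocity: (677/805) -> +(805/677)
  reduce: (128/677)
  pull out 2: (2/677) = -1  (since 677 mod 8 = 5)
  pull out 2: (2/677) = -1  (since 677 mod 8 = 5)
  pull out 2: (2/677) = -1  (since 677 mod 8 = 5)
  pull out 2: (2/677) = -1  (since 677 mod 8 = 5)
  pull out 2: (2/677) = -1  (since 677 mod 8 = 5)
  pull out 2: (2/677) = -1  (since 677 mod 8 = 5)
  pull out 2: (2/677) = -1  (since 677 mod 8 = 5)
  (1/677) = 1
Product of signs = -1

-1


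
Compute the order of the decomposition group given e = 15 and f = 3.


|D_P| = e * f
= 15 * 3
= 45

45


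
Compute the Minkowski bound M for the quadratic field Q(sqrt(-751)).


d = -751, d mod 4 = 1, so disc(K) = d = -751; |disc(K)| = 751
Imaginary quadratic field, so n = 2, s = r2 = 1, r1 = 0
M = (n!/n^n) * (4/pi)^s * sqrt(|disc(K)|) = (2!/2^2) * (4/pi)^1 * sqrt(751)
= 0.5 * 1.273240 * 27.404379
= 17.4462

17.4462


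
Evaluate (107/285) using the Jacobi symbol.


Compute (107/285) via quadratic reciprocity:
  reciprocity: (107/285) -> +(285/107)
  reduce: (71/107)
  reciprocity: (71/107) -> -(107/71)
  reduce: (36/71)
  pull out 2: (2/71) = +1  (since 71 mod 8 = 7)
  pull out 2: (2/71) = +1  (since 71 mod 8 = 7)
  reciprocity: (9/71) -> +(71/9)
  reduce: (8/9)
  pull out 2: (2/9) = +1  (since 9 mod 8 = 1)
  pull out 2: (2/9) = +1  (since 9 mod 8 = 1)
  pull out 2: (2/9) = +1  (since 9 mod 8 = 1)
  (1/9) = 1
Product of signs = -1

-1


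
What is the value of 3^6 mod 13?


p = 13 is prime and the exponent is (p-1)/2 = 6, so by Euler's criterion 3^6 = (3/13) = +1 or -1 mod 13.
Compute by square-and-multiply:
  6 = 4 + 2 (binary 110)
  Repeated squaring mod 13: 3^1 = 3, 3^2 = 9, 3^4 = 3
  3^6 = 3^4 * 3^2 = 3 * 9 mod 13
    3 * 9 = 27 = 1 mod 13
  3^6 = 1 mod 13
Result 1: 3 is a quadratic residue mod 13.
3^6 mod 13 = 1

1


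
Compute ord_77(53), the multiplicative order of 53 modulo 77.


We want ord_77(53), the smallest k >= 1 with 53^k = 1 mod 77.
n = 77 = 7 * 11, phi(77) = 60; the order divides phi(n).
Divisors of 60: 1, 2, 3, 4, 5, 6, 10, 12, 15, 20, 30, 60
Repeated squaring mod 77: 53^1 = 53, 53^2 = 37, 53^4 = 60, 53^8 = 58, 53^16 = 53, 53^32 = 37
Test divisors in increasing order:
  k=1: 53^1 = 53 mod 77
  k=2: 53^2 = 37 mod 77
  k=3: 53^3 = 37 * 53 = 36 mod 77
  k=4: 53^4 = 60 mod 77
  k=5: 53^5 = 60 * 53 = 23 mod 77
  k=6: 53^6 = 60 * 37 = 64 mod 77
  k=10: 53^10 = 58 * 37 = 67 mod 77
  k=12: 53^12 = 58 * 60 = 15 mod 77
  k=15: 53^15 = 58 * 60 * 37 * 53 = 1 mod 77  <- first divisor giving 1
Order = 15

15


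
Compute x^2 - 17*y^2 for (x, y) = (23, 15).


x^2 - d*y^2
= 23^2 - 17*15^2
= 529 - 3825
= -3296

-3296


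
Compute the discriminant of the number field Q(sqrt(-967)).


For K = Q(sqrt(d)) with d squarefree: disc(K) = d if d = 1 mod 4, and disc(K) = 4d if d = 2 or 3 mod 4.
Here d = -967, and d mod 4 = 1.
d = 1 mod 4 (O_K = Z[(1+sqrt(d))/2]), so disc(K) = d = -967

-967


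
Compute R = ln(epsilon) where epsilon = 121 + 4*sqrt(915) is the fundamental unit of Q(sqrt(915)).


epsilon = 121 + 4*sqrt(915)
= 241.9959
R = ln(241.9959)
= 5.4889

5.4889


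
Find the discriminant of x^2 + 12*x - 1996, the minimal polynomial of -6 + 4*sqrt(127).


The element -6 + 4*sqrt(127) has minimal polynomial:
x^2 + 12*x - 1996
Discriminant = (12)^2 - 4*(-1996)
= 144 + 7984
= 8128

8128


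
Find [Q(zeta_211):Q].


The degree equals Euler's totient phi(211).
211 = 211
phi(211) = 210

210


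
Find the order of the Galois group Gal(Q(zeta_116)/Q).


|Gal(Q(zeta_116)/Q)| = phi(116)
= 56

56


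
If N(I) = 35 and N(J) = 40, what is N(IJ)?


N(IJ) = N(I) * N(J)
= 35 * 40
= 1400

1400


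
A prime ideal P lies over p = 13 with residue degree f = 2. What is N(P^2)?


N(P^a) = p^(a*f)
= 13^(2*2)
= 13^4
= 28561

28561


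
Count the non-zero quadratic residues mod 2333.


For prime p, the number of non-zero quadratic residues is (p-1)/2.
= (2333-1)/2
= 1166

1166


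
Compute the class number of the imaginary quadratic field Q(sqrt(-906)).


K = Q(sqrt(-906)). d mod 4 = 2, so D = disc(K) = 4d = -3624
h(K) equals the number of primitive reduced positive-definite forms (a, b, c) = a*x^2 + b*x*y + c*y^2 with b^2 - 4ac = D,
where reduced means |b| <= a <= c, with b >= 0 whenever |b| = a or a = c, and primitive means gcd(a, b, c) = 1.
Reduced forces 3a^2 <= |D| = 3624, so 1 <= a <= 34; b must have the parity of D, and c = (b^2 - D)/(4a) must be an integer >= a.
Enumerate a = 1..34, b in [-a, a]:
  a=1: (1, 0, 906)  [1]
  a=2: (2, 0, 453)  [1]
  a=3: (3, 0, 302)  [1]
  a=4: none
  a=5: (5, -4, 182), (5, 4, 182)  [2]
  a=6: (6, 0, 151)  [1]
  a=7: (7, -4, 130), (7, 4, 130)  [2]
  a=8..9: none
  a=10: (10, -4, 91), (10, 4, 91)  [2]
  a=11..12: none
  a=13: (13, -4, 70), (13, 4, 70)  [2]
  a=14: (14, -4, 65), (14, 4, 65)  [2]
  a=15: (15, -6, 61), (15, 6, 61)  [2]
  a=16..18: none
  a=19: (19, -10, 49), (19, 10, 49)  [2]
  a=20: none
  a=21: (21, -18, 47), (21, 18, 47)  [2]
  a=22..24: none
  a=25: (25, -24, 42), (25, 24, 42)  [2]
  a=26: (26, -4, 35), (26, 4, 35)  [2]
  a=27..28: none
  a=29: (29, -28, 38), (29, 28, 38)  [2]
  a=30: (30, -24, 35), (30, 24, 35)  [2]
  a=31..34: none
Total reduced forms: 1 + 1 + 1 + 2 + 1 + 2 + 2 + 2 + 2 + 2 + 2 + 2 + 2 + 2 + 2 + 2 = 28
h = 28

28


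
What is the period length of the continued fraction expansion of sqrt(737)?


Run the CF algorithm for sqrt(737).
a_0 = floor(sqrt(737)) = 27; set m_0=0, q_0=1.
Recurrence: m' = q*a - m,  q' = (d - m'^2)/q,  a' = floor((a_0 + m')/q').
  step 1: m=27, q=8, a=6
  step 2: m=21, q=37, a=1
  step 3: m=16, q=13, a=3
  step 4: m=23, q=16, a=3
  step 5: m=25, q=7, a=7
  step 6: m=24, q=23, a=2
  step 7: m=22, q=11, a=4
  step 8: m=22, q=23, a=2
  step 9: m=24, q=7, a=7
  step 10: m=25, q=16, a=3
  step 11: m=23, q=13, a=3
  step 12: m=16, q=37, a=1
  step 13: m=21, q=8, a=6
  step 14: m=27, q=1, a=54
a_14 = 2*a_0 = 54, so the period closes here.
sqrt(737) = [27; 6, 1, 3, 3, 7, 2, 4, 2, 7, 3, 3, 1, 6, 54]
Period length = 14

14


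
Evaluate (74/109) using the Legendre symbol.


p = 109 is prime, so compute (74/109) with the reciprocity algorithm (Jacobi-symbol steps: pull out 2s via (2/n), flip via reciprocity, reduce):
  pull out 2: (2/109) = -1  (since 109 mod 8 = 5)
  reciprocity: (37/109) -> +(109/37)
  reduce: (35/37)
  reciprocity: (35/37) -> +(37/35)
  reduce: (2/35)
  pull out 2: (2/35) = -1  (since 35 mod 8 = 3)
  (1/35) = 1
Product of signs = 1
(74/109) = 1

1


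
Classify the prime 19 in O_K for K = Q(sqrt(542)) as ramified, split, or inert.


K = Q(sqrt(542)). Since d mod 4 = 2, disc(K) = 2168.
Check p | disc: 2168 mod 19 = 2.
p does not divide disc. Compute Legendre symbol (d/p):
10^((19-1)/2) mod 19 = -1
(d/p) = -1, so p is inert: (p) stays prime with e=1, f=2, g=1.
Therefore p is inert.

inert


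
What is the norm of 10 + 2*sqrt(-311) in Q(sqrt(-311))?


N(a + b*sqrt(d)) = a^2 - d*b^2
= (10)^2 - (-311)*(2)^2
= 100 + 1244
= 1344

1344


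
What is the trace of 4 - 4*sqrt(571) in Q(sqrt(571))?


Tr(a + b*sqrt(d)) = (a + b*sqrt(d)) + (a - b*sqrt(d)) = 2a
= 2 * (4)
= 8

8


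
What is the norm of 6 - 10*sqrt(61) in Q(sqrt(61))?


N(a + b*sqrt(d)) = a^2 - d*b^2
= (6)^2 - (61)*(-10)^2
= 36 - 6100
= -6064

-6064


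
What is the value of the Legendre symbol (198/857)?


p = 857 is prime, so compute (198/857) with the reciprocity algorithm (Jacobi-symbol steps: pull out 2s via (2/n), flip via reciprocity, reduce):
  pull out 2: (2/857) = +1  (since 857 mod 8 = 1)
  reciprocity: (99/857) -> +(857/99)
  reduce: (65/99)
  reciprocity: (65/99) -> +(99/65)
  reduce: (34/65)
  pull out 2: (2/65) = +1  (since 65 mod 8 = 1)
  reciprocity: (17/65) -> +(65/17)
  reduce: (14/17)
  pull out 2: (2/17) = +1  (since 17 mod 8 = 1)
  reciprocity: (7/17) -> +(17/7)
  reduce: (3/7)
  reciprocity: (3/7) -> -(7/3)
  reduce: (1/3)
  (1/3) = 1
Product of signs = -1
(198/857) = -1

-1


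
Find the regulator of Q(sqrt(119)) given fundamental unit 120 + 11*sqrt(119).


epsilon = 120 + 11*sqrt(119)
= 239.9958
R = ln(239.9958)
= 5.4806

5.4806


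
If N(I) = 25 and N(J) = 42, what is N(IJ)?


N(IJ) = N(I) * N(J)
= 25 * 42
= 1050

1050


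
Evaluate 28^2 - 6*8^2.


x^2 - d*y^2
= 28^2 - 6*8^2
= 784 - 384
= 400

400


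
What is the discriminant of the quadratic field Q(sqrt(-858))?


For K = Q(sqrt(d)) with d squarefree: disc(K) = d if d = 1 mod 4, and disc(K) = 4d if d = 2 or 3 mod 4.
Here d = -858, and d mod 4 = 2.
d = 2 mod 4, not 1 (O_K = Z[sqrt(d)]), so disc(K) = 4d = 4 * (-858) = -3432

-3432


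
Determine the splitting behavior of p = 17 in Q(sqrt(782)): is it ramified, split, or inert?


K = Q(sqrt(782)). Since d mod 4 = 2, disc(K) = 3128.
Check p | disc: 3128 mod 17 = 0.
p divides disc, so p ramifies: (p) = P^2 with e=2, f=1, g=1.
Therefore p is ramified.

ramified


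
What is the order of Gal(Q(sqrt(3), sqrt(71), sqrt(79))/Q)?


The 3 square roots of distinct primes are multiplicatively independent over Q,
so [K:Q] = 2^3 and Gal(K/Q) is isomorphic to (Z/2Z)^3.
|Gal| = 2^3 = 8

8


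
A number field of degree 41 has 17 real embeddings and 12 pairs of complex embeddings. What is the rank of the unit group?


By Dirichlet's unit theorem:
rank = r1 + r2 - 1
= 17 + 12 - 1
= 28

28


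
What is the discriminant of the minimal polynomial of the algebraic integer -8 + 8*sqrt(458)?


The element -8 + 8*sqrt(458) has minimal polynomial:
x^2 + 16*x - 29248
Discriminant = (16)^2 - 4*(-29248)
= 256 + 116992
= 117248

117248


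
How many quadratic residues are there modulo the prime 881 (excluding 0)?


For prime p, the number of non-zero quadratic residues is (p-1)/2.
= (881-1)/2
= 440

440


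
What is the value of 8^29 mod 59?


p = 59 is prime and the exponent is (p-1)/2 = 29, so by Euler's criterion 8^29 = (8/59) = +1 or -1 mod 59.
Compute by square-and-multiply:
  29 = 16 + 8 + 4 + 1 (binary 11101)
  Repeated squaring mod 59: 8^1 = 8, 8^2 = 5, 8^4 = 25, 8^8 = 35, 8^16 = 45
  8^29 = 8^16 * 8^8 * 8^4 * 8^1 = 45 * 35 * 25 * 8 mod 59
    45 * 35 = 1575 = 41 mod 59
    41 * 25 = 1025 = 22 mod 59
    22 * 8 = 176 = 58 mod 59
  8^29 = 58 mod 59
Result 58 = p - 1 = -1 mod 59: 8 is a quadratic non-residue mod 59. As a residue in [0, p-1] the value is 58.
8^29 mod 59 = 58

58


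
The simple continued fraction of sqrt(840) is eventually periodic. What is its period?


Run the CF algorithm for sqrt(840).
a_0 = floor(sqrt(840)) = 28; set m_0=0, q_0=1.
Recurrence: m' = q*a - m,  q' = (d - m'^2)/q,  a' = floor((a_0 + m')/q').
  step 1: m=28, q=56, a=1
  step 2: m=28, q=1, a=56
a_2 = 2*a_0 = 56, so the period closes here.
sqrt(840) = [28; 1, 56]
Period length = 2

2


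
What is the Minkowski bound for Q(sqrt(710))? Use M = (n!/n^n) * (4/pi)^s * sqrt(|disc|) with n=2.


d = 710, d mod 4 = 2, so disc(K) = 4d = 2840; |disc(K)| = 2840
Real quadratic field, so n = 2, s = r2 = 0, r1 = 2
M = (n!/n^n) * (4/pi)^s * sqrt(|disc(K)|) = (2!/2^2) * (4/pi)^0 * sqrt(2840)
= 0.5 * 1.000000 * 53.291650
= 26.6458

26.6458


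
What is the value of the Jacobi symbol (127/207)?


Compute (127/207) via quadratic reciprocity:
  reciprocity: (127/207) -> -(207/127)
  reduce: (80/127)
  pull out 2: (2/127) = +1  (since 127 mod 8 = 7)
  pull out 2: (2/127) = +1  (since 127 mod 8 = 7)
  pull out 2: (2/127) = +1  (since 127 mod 8 = 7)
  pull out 2: (2/127) = +1  (since 127 mod 8 = 7)
  reciprocity: (5/127) -> +(127/5)
  reduce: (2/5)
  pull out 2: (2/5) = -1  (since 5 mod 8 = 5)
  (1/5) = 1
Product of signs = 1

1


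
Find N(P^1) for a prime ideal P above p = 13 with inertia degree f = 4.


N(P^a) = p^(a*f)
= 13^(1*4)
= 13^4
= 28561

28561


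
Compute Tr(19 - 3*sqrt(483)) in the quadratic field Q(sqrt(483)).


Tr(a + b*sqrt(d)) = (a + b*sqrt(d)) + (a - b*sqrt(d)) = 2a
= 2 * (19)
= 38

38


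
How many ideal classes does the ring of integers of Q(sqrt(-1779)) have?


K = Q(sqrt(-1779)). d mod 4 = 1, so D = disc(K) = d = -1779
h(K) equals the number of primitive reduced positive-definite forms (a, b, c) = a*x^2 + b*x*y + c*y^2 with b^2 - 4ac = D,
where reduced means |b| <= a <= c, with b >= 0 whenever |b| = a or a = c, and primitive means gcd(a, b, c) = 1.
Reduced forces 3a^2 <= |D| = 1779, so 1 <= a <= 24; b must have the parity of D, and c = (b^2 - D)/(4a) must be an integer >= a.
Enumerate a = 1..24, b in [-a, a]:
  a=1: (1, 1, 445)  [1]
  a=2: none
  a=3: (3, 3, 149)  [1]
  a=4: none
  a=5: (5, -1, 89), (5, 1, 89)  [2]
  a=6..10: none
  a=11: (11, -5, 41), (11, 5, 41)  [2]
  a=12..14: none
  a=15: (15, -9, 31), (15, 9, 31)  [2]
  a=16..18: none
  a=19: (19, -11, 25), (19, 11, 25)  [2]
  a=20..24: none
Total reduced forms: 1 + 1 + 2 + 2 + 2 + 2 = 10
h = 10

10


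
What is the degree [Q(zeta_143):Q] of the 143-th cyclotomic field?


The degree equals Euler's totient phi(143).
143 = 11 * 13
phi(143) = 120

120


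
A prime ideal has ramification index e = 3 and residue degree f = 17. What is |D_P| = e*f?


|D_P| = e * f
= 3 * 17
= 51

51


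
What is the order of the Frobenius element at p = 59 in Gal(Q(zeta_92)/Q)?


The Frobenius at p in Gal(Q(zeta_n)/Q) = (Z/nZ)* is the class of p, so its order is ord_92(59), the smallest k >= 1 with 59^k = 1 mod 92.
n = 92 = 2^2 * 23, phi(92) = 44; the order divides phi(n).
Divisors of 44: 1, 2, 4, 11, 22, 44
Repeated squaring mod 92: 59^1 = 59, 59^2 = 77, 59^4 = 41, 59^8 = 25, 59^16 = 73, 59^32 = 85
Test divisors in increasing order:
  k=1: 59^1 = 59 mod 92
  k=2: 59^2 = 77 mod 92
  k=4: 59^4 = 41 mod 92
  k=11: 59^11 = 25 * 77 * 59 = 47 mod 92
  k=22: 59^22 = 73 * 41 * 77 = 1 mod 92  <- first divisor giving 1
Order = 22

22


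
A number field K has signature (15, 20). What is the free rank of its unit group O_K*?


By Dirichlet's unit theorem:
rank = r1 + r2 - 1
= 15 + 20 - 1
= 34

34


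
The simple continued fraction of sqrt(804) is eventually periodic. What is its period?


Run the CF algorithm for sqrt(804).
a_0 = floor(sqrt(804)) = 28; set m_0=0, q_0=1.
Recurrence: m' = q*a - m,  q' = (d - m'^2)/q,  a' = floor((a_0 + m')/q').
  step 1: m=28, q=20, a=2
  step 2: m=12, q=33, a=1
  step 3: m=21, q=11, a=4
  step 4: m=23, q=25, a=2
  step 5: m=27, q=3, a=18
  step 6: m=27, q=25, a=2
  step 7: m=23, q=11, a=4
  step 8: m=21, q=33, a=1
  step 9: m=12, q=20, a=2
  step 10: m=28, q=1, a=56
a_10 = 2*a_0 = 56, so the period closes here.
sqrt(804) = [28; 2, 1, 4, 2, 18, 2, 4, 1, 2, 56]
Period length = 10

10


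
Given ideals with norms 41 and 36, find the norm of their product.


N(IJ) = N(I) * N(J)
= 41 * 36
= 1476

1476


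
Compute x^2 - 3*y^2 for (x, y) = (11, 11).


x^2 - d*y^2
= 11^2 - 3*11^2
= 121 - 363
= -242

-242


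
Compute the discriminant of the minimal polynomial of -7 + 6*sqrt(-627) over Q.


The element -7 + 6*sqrt(-627) has minimal polynomial:
x^2 + 14*x + 22621
Discriminant = (14)^2 - 4*(22621)
= 196 - 90484
= -90288

-90288


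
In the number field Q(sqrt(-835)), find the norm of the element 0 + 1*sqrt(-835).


N(a + b*sqrt(d)) = a^2 - d*b^2
= (0)^2 - (-835)*(1)^2
= 0 + 835
= 835

835


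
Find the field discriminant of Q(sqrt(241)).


For K = Q(sqrt(d)) with d squarefree: disc(K) = d if d = 1 mod 4, and disc(K) = 4d if d = 2 or 3 mod 4.
Here d = 241, and d mod 4 = 1.
d = 1 mod 4 (O_K = Z[(1+sqrt(d))/2]), so disc(K) = d = 241

241


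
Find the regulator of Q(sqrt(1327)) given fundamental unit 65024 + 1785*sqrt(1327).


epsilon = 65024 + 1785*sqrt(1327)
= 130048.0000
R = ln(130048.0000)
= 11.7757

11.7757


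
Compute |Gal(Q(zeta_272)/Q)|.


|Gal(Q(zeta_272)/Q)| = phi(272)
= 128

128


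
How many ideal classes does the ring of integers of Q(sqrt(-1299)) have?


K = Q(sqrt(-1299)). d mod 4 = 1, so D = disc(K) = d = -1299
h(K) equals the number of primitive reduced positive-definite forms (a, b, c) = a*x^2 + b*x*y + c*y^2 with b^2 - 4ac = D,
where reduced means |b| <= a <= c, with b >= 0 whenever |b| = a or a = c, and primitive means gcd(a, b, c) = 1.
Reduced forces 3a^2 <= |D| = 1299, so 1 <= a <= 20; b must have the parity of D, and c = (b^2 - D)/(4a) must be an integer >= a.
Enumerate a = 1..20, b in [-a, a]:
  a=1: (1, 1, 325)  [1]
  a=2: none
  a=3: (3, 3, 109)  [1]
  a=4: none
  a=5: (5, -1, 65), (5, 1, 65)  [2]
  a=6..12: none
  a=13: (13, -1, 25), (13, 1, 25)  [2]
  a=14: none
  a=15: (15, -9, 23), (15, 9, 23)  [2]
  a=16..20: none
Total reduced forms: 1 + 1 + 2 + 2 + 2 = 8
h = 8

8


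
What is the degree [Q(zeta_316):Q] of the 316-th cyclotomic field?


The degree equals Euler's totient phi(316).
316 = 2^2 * 79
phi(316) = 156

156


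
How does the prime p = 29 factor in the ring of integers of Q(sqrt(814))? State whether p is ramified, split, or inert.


K = Q(sqrt(814)). Since d mod 4 = 2, disc(K) = 3256.
Check p | disc: 3256 mod 29 = 8.
p does not divide disc. Compute Legendre symbol (d/p):
2^((29-1)/2) mod 29 = -1
(d/p) = -1, so p is inert: (p) stays prime with e=1, f=2, g=1.
Therefore p is inert.

inert


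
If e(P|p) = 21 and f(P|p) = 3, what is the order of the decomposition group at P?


|D_P| = e * f
= 21 * 3
= 63

63


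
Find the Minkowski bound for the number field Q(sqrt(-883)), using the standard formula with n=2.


d = -883, d mod 4 = 1, so disc(K) = d = -883; |disc(K)| = 883
Imaginary quadratic field, so n = 2, s = r2 = 1, r1 = 0
M = (n!/n^n) * (4/pi)^s * sqrt(|disc(K)|) = (2!/2^2) * (4/pi)^1 * sqrt(883)
= 0.5 * 1.273240 * 29.715316
= 18.9174

18.9174


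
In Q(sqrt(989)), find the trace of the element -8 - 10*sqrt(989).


Tr(a + b*sqrt(d)) = (a + b*sqrt(d)) + (a - b*sqrt(d)) = 2a
= 2 * (-8)
= -16

-16


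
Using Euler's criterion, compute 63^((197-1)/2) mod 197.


p = 197 is prime and the exponent is (p-1)/2 = 98, so by Euler's criterion 63^98 = (63/197) = +1 or -1 mod 197.
Compute by square-and-multiply:
  98 = 64 + 32 + 2 (binary 1100010)
  Repeated squaring mod 197: 63^1 = 63, 63^2 = 29, 63^4 = 53, 63^8 = 51, 63^16 = 40, 63^32 = 24, 63^64 = 182
  63^98 = 63^64 * 63^32 * 63^2 = 182 * 24 * 29 mod 197
    182 * 24 = 4368 = 34 mod 197
    34 * 29 = 986 = 1 mod 197
  63^98 = 1 mod 197
Result 1: 63 is a quadratic residue mod 197.
63^98 mod 197 = 1

1


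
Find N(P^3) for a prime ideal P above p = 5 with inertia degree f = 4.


N(P^a) = p^(a*f)
= 5^(3*4)
= 5^12
= 244140625

244140625


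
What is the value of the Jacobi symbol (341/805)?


Compute (341/805) via quadratic reciprocity:
  reciprocity: (341/805) -> +(805/341)
  reduce: (123/341)
  reciprocity: (123/341) -> +(341/123)
  reduce: (95/123)
  reciprocity: (95/123) -> -(123/95)
  reduce: (28/95)
  pull out 2: (2/95) = +1  (since 95 mod 8 = 7)
  pull out 2: (2/95) = +1  (since 95 mod 8 = 7)
  reciprocity: (7/95) -> -(95/7)
  reduce: (4/7)
  pull out 2: (2/7) = +1  (since 7 mod 8 = 7)
  pull out 2: (2/7) = +1  (since 7 mod 8 = 7)
  (1/7) = 1
Product of signs = 1

1


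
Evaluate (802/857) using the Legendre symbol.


p = 857 is prime, so compute (802/857) with the reciprocity algorithm (Jacobi-symbol steps: pull out 2s via (2/n), flip via reciprocity, reduce):
  pull out 2: (2/857) = +1  (since 857 mod 8 = 1)
  reciprocity: (401/857) -> +(857/401)
  reduce: (55/401)
  reciprocity: (55/401) -> +(401/55)
  reduce: (16/55)
  pull out 2: (2/55) = +1  (since 55 mod 8 = 7)
  pull out 2: (2/55) = +1  (since 55 mod 8 = 7)
  pull out 2: (2/55) = +1  (since 55 mod 8 = 7)
  pull out 2: (2/55) = +1  (since 55 mod 8 = 7)
  (1/55) = 1
Product of signs = 1
(802/857) = 1

1


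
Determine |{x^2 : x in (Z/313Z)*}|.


For prime p, the number of non-zero quadratic residues is (p-1)/2.
= (313-1)/2
= 156

156


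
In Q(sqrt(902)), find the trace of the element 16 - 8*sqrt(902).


Tr(a + b*sqrt(d)) = (a + b*sqrt(d)) + (a - b*sqrt(d)) = 2a
= 2 * (16)
= 32

32


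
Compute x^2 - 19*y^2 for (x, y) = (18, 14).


x^2 - d*y^2
= 18^2 - 19*14^2
= 324 - 3724
= -3400

-3400


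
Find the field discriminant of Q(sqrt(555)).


For K = Q(sqrt(d)) with d squarefree: disc(K) = d if d = 1 mod 4, and disc(K) = 4d if d = 2 or 3 mod 4.
Here d = 555, and d mod 4 = 3.
d = 3 mod 4, not 1 (O_K = Z[sqrt(d)]), so disc(K) = 4d = 4 * (555) = 2220

2220


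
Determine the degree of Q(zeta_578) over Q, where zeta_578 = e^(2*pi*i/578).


The degree equals Euler's totient phi(578).
578 = 2 * 17^2
phi(578) = 272

272


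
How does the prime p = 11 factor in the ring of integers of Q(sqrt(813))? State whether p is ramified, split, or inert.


K = Q(sqrt(813)). Since d mod 4 = 1, disc(K) = 813.
Check p | disc: 813 mod 11 = 10.
p does not divide disc. Compute Legendre symbol (d/p):
10^((11-1)/2) mod 11 = -1
(d/p) = -1, so p is inert: (p) stays prime with e=1, f=2, g=1.
Therefore p is inert.

inert


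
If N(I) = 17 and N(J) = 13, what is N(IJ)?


N(IJ) = N(I) * N(J)
= 17 * 13
= 221

221


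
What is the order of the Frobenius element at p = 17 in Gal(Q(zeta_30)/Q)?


The Frobenius at p in Gal(Q(zeta_n)/Q) = (Z/nZ)* is the class of p, so its order is ord_30(17), the smallest k >= 1 with 17^k = 1 mod 30.
n = 30 = 2 * 3 * 5, phi(30) = 8; the order divides phi(n).
Divisors of 8: 1, 2, 4, 8
Repeated squaring mod 30: 17^1 = 17, 17^2 = 19, 17^4 = 1, 17^8 = 1
Test divisors in increasing order:
  k=1: 17^1 = 17 mod 30
  k=2: 17^2 = 19 mod 30
  k=4: 17^4 = 1 mod 30  <- first divisor giving 1
Order = 4

4


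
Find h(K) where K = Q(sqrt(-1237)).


K = Q(sqrt(-1237)). d mod 4 = 3, so D = disc(K) = 4d = -4948
h(K) equals the number of primitive reduced positive-definite forms (a, b, c) = a*x^2 + b*x*y + c*y^2 with b^2 - 4ac = D,
where reduced means |b| <= a <= c, with b >= 0 whenever |b| = a or a = c, and primitive means gcd(a, b, c) = 1.
Reduced forces 3a^2 <= |D| = 4948, so 1 <= a <= 40; b must have the parity of D, and c = (b^2 - D)/(4a) must be an integer >= a.
Enumerate a = 1..40, b in [-a, a]:
  a=1: (1, 0, 1237)  [1]
  a=2: (2, 2, 619)  [1]
  a=3..6: none
  a=7: (7, -6, 178), (7, 6, 178)  [2]
  a=8..13: none
  a=14: (14, -6, 89), (14, 6, 89)  [2]
  a=15..16: none
  a=17: (17, -4, 73), (17, 4, 73)  [2]
  a=18: none
  a=19: (19, -12, 67), (19, 12, 67)  [2]
  a=20..33: none
  a=34: (34, -30, 43), (34, 30, 43)  [2]
  a=35..36: none
  a=37: (37, -26, 38), (37, 26, 38)  [2]
  a=38..40: none
Total reduced forms: 1 + 1 + 2 + 2 + 2 + 2 + 2 + 2 = 14
h = 14

14


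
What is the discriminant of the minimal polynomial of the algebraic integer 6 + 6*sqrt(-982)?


The element 6 + 6*sqrt(-982) has minimal polynomial:
x^2 - 12*x + 35388
Discriminant = (-12)^2 - 4*(35388)
= 144 - 141552
= -141408

-141408


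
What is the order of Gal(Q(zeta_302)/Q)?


|Gal(Q(zeta_302)/Q)| = phi(302)
= 150

150


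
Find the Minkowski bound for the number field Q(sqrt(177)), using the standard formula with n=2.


d = 177, d mod 4 = 1, so disc(K) = d = 177; |disc(K)| = 177
Real quadratic field, so n = 2, s = r2 = 0, r1 = 2
M = (n!/n^n) * (4/pi)^s * sqrt(|disc(K)|) = (2!/2^2) * (4/pi)^0 * sqrt(177)
= 0.5 * 1.000000 * 13.304135
= 6.6521

6.6521


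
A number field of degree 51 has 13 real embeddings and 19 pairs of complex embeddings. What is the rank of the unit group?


By Dirichlet's unit theorem:
rank = r1 + r2 - 1
= 13 + 19 - 1
= 31

31


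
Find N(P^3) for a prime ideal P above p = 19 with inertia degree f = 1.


N(P^a) = p^(a*f)
= 19^(3*1)
= 19^3
= 6859

6859


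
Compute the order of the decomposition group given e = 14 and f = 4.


|D_P| = e * f
= 14 * 4
= 56

56


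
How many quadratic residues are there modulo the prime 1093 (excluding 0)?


For prime p, the number of non-zero quadratic residues is (p-1)/2.
= (1093-1)/2
= 546

546


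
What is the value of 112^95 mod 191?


p = 191 is prime and the exponent is (p-1)/2 = 95, so by Euler's criterion 112^95 = (112/191) = +1 or -1 mod 191.
Compute by square-and-multiply:
  95 = 64 + 16 + 8 + 4 + 2 + 1 (binary 1011111)
  Repeated squaring mod 191: 112^1 = 112, 112^2 = 129, 112^4 = 24, 112^8 = 3, 112^16 = 9, 112^32 = 81, 112^64 = 67
  112^95 = 112^64 * 112^16 * 112^8 * 112^4 * 112^2 * 112^1 = 67 * 9 * 3 * 24 * 129 * 112 mod 191
    67 * 9 = 603 = 30 mod 191
    30 * 3 = 90 = 90 mod 191
    90 * 24 = 2160 = 59 mod 191
    59 * 129 = 7611 = 162 mod 191
    162 * 112 = 18144 = 190 mod 191
  112^95 = 190 mod 191
Result 190 = p - 1 = -1 mod 191: 112 is a quadratic non-residue mod 191. As a residue in [0, p-1] the value is 190.
112^95 mod 191 = 190

190


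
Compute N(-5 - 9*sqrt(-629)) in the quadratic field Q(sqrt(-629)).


N(a + b*sqrt(d)) = a^2 - d*b^2
= (-5)^2 - (-629)*(-9)^2
= 25 + 50949
= 50974

50974


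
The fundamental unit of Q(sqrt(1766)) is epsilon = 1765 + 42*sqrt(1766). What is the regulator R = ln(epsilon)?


epsilon = 1765 + 42*sqrt(1766)
= 3529.9997
R = ln(3529.9997)
= 8.1691

8.1691


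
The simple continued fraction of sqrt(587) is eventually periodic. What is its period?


Run the CF algorithm for sqrt(587).
a_0 = floor(sqrt(587)) = 24; set m_0=0, q_0=1.
Recurrence: m' = q*a - m,  q' = (d - m'^2)/q,  a' = floor((a_0 + m')/q').
  step 1: m=24, q=11, a=4
  step 2: m=20, q=17, a=2
  step 3: m=14, q=23, a=1
  step 4: m=9, q=22, a=1
  step 5: m=13, q=19, a=1
  step 6: m=6, q=29, a=1
  step 7: m=23, q=2, a=23
  step 8: m=23, q=29, a=1
  step 9: m=6, q=19, a=1
  step 10: m=13, q=22, a=1
  step 11: m=9, q=23, a=1
  step 12: m=14, q=17, a=2
  step 13: m=20, q=11, a=4
  step 14: m=24, q=1, a=48
a_14 = 2*a_0 = 48, so the period closes here.
sqrt(587) = [24; 4, 2, 1, 1, 1, 1, 23, 1, 1, 1, 1, 2, 4, 48]
Period length = 14

14


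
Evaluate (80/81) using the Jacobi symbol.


Compute (80/81) via quadratic reciprocity:
  pull out 2: (2/81) = +1  (since 81 mod 8 = 1)
  pull out 2: (2/81) = +1  (since 81 mod 8 = 1)
  pull out 2: (2/81) = +1  (since 81 mod 8 = 1)
  pull out 2: (2/81) = +1  (since 81 mod 8 = 1)
  reciprocity: (5/81) -> +(81/5)
  reduce: (1/5)
  (1/5) = 1
Product of signs = 1

1
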